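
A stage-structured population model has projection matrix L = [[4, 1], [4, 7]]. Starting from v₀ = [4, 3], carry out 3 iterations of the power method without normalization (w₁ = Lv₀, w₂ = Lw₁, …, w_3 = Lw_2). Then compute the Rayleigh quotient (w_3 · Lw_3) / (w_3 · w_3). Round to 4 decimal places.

8.0836

w1 = Lv₀ = (19, 37)
w2 = Lw1 = (113, 335)
w3 = Lw2 = (787, 2797)
Lw3 = (5945, 22727)
w3·Lw3 = 787·5945 + 2797·22727 = 68246134; w3·w3 = 787·787 + 2797·2797 = 8442578
λ ≈ 68246134/8442578 = 8.0836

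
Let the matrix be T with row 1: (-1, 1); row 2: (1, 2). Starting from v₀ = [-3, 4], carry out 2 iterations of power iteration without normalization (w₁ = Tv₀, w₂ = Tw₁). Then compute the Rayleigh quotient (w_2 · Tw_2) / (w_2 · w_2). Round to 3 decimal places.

1.727

w1 = Tv₀ = ((-1)·(-3) + 1·4; 1·(-3) + 2·4) = (7, 5)
w2 = Tw1 = ((-1)·7 + 1·5; 1·7 + 2·5) = (-2, 17)
Tw2 = (19, 32)
w2·Tw2 = (-2)·19 + 17·32 = 506; w2·w2 = (-2)·(-2) + 17·17 = 293
λ ≈ 506/293 = 1.727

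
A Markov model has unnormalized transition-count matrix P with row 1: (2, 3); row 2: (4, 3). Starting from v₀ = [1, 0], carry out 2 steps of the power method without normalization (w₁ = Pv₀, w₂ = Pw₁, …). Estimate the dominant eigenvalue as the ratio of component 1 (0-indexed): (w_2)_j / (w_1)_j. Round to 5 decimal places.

λ ≈ 5.00000

w1 = Pv₀ = (2, 4)
w2 = Pw1 = (16, 20)
Ratio at component: 20 / 4 = 5.00000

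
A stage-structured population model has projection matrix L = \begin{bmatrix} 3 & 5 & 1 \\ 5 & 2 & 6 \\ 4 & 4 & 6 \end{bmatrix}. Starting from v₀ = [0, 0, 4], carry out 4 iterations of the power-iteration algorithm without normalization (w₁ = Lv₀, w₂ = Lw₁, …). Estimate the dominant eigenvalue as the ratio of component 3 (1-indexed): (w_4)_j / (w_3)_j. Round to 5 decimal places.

12.01596

w1 = Lv₀ = (3·0 + 5·0 + 1·4; 5·0 + 2·0 + 6·4; 4·0 + 4·0 + 6·4) = (4, 24, 24)
w2 = Lw1 = (3·4 + 5·24 + 1·24; 5·4 + 2·24 + 6·24; 4·4 + 4·24 + 6·24) = (156, 212, 256)
w3 = Lw2 = (1784, 2740, 3008)
w4 = Lw3 = (22060, 32448, 36144)
Ratio at component: 36144 / 3008 = 12.01596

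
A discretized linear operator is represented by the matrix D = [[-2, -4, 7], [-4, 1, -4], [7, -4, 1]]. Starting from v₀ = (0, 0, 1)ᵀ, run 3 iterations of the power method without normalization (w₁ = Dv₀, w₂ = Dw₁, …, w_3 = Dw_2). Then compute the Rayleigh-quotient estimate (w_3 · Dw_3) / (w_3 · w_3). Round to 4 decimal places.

7.6104

w1 = Dv₀ = ((-2)·0 + (-4)·0 + 7·1; (-4)·0 + 1·0 + (-4)·1; 7·0 + (-4)·0 + 1·1) = (7, -4, 1)
w2 = Dw1 = ((-2)·7 + (-4)·(-4) + 7·1; (-4)·7 + 1·(-4) + (-4)·1; 7·7 + (-4)·(-4) + 1·1) = (9, -36, 66)
w3 = Dw2 = (588, -336, 273)
Dw3 = (2079, -3780, 5733)
w3·Dw3 = 588·2079 + (-336)·(-3780) + 273·5733 = 4057641; w3·w3 = 588·588 + (-336)·(-336) + 273·273 = 533169
λ ≈ 4057641/533169 = 7.6104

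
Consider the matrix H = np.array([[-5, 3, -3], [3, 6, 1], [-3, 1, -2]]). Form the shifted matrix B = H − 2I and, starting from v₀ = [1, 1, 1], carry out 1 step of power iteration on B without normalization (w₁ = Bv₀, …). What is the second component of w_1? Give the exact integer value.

8

B = H − 2I has rows (-7, 3, -3); (3, 4, 1); (-3, 1, -4)
w1 = Bv₀ = ((-7)·1 + 3·1 + (-3)·1; 3·1 + 4·1 + 1·1; (-3)·1 + 1·1 + (-4)·1) = (-7, 8, -6)
Requested component of w1: 8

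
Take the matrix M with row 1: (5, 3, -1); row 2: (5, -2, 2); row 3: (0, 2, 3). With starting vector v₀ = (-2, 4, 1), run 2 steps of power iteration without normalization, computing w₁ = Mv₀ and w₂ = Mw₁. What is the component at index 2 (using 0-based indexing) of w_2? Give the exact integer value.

1

w1 = Mv₀ = (5·(-2) + 3·4 + (-1)·1; 5·(-2) + (-2)·4 + 2·1; 0·(-2) + 2·4 + 3·1) = (1, -16, 11)
w2 = Mw1 = (5·1 + 3·(-16) + (-1)·11; 5·1 + (-2)·(-16) + 2·11; 0·1 + 2·(-16) + 3·11) = (-54, 59, 1)
The requested component of w2 is 1.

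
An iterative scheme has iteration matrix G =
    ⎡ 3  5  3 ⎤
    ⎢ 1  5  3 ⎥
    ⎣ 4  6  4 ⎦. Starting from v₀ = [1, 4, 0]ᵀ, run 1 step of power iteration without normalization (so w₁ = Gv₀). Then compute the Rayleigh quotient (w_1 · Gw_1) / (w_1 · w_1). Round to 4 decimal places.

w1 = Gv₀ = (3·1 + 5·4 + 3·0; 1·1 + 5·4 + 3·0; 4·1 + 6·4 + 4·0) = (23, 21, 28)
Gw1 = (258, 212, 330)
w1·Gw1 = 23·258 + 21·212 + 28·330 = 19626; w1·w1 = 23·23 + 21·21 + 28·28 = 1754
λ ≈ 19626/1754 = 11.1893

λ ≈ 11.1893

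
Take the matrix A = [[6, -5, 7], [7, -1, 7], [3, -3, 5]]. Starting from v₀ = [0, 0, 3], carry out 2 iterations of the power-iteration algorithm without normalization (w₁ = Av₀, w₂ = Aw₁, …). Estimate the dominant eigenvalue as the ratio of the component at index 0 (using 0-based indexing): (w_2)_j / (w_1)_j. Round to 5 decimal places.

6.00000

w1 = Av₀ = (6·0 + (-5)·0 + 7·3; 7·0 + (-1)·0 + 7·3; 3·0 + (-3)·0 + 5·3) = (21, 21, 15)
w2 = Aw1 = (6·21 + (-5)·21 + 7·15; 7·21 + (-1)·21 + 7·15; 3·21 + (-3)·21 + 5·15) = (126, 231, 75)
Ratio at component: 126 / 21 = 6.00000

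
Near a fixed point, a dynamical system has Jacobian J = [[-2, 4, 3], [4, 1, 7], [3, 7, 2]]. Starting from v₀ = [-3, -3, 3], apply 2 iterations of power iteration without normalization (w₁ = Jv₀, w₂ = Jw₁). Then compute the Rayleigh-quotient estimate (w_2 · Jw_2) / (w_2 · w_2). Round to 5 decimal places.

λ ≈ 2.91894

w1 = Jv₀ = ((-2)·(-3) + 4·(-3) + 3·3; 4·(-3) + 1·(-3) + 7·3; 3·(-3) + 7·(-3) + 2·3) = (3, 6, -24)
w2 = Jw1 = ((-2)·3 + 4·6 + 3·(-24); 4·3 + 1·6 + 7·(-24); 3·3 + 7·6 + 2·(-24)) = (-54, -150, 3)
Jw2 = (-483, -345, -1206)
w2·Jw2 = (-54)·(-483) + (-150)·(-345) + 3·(-1206) = 74214; w2·w2 = (-54)·(-54) + (-150)·(-150) + 3·3 = 25425
λ ≈ 74214/25425 = 2.91894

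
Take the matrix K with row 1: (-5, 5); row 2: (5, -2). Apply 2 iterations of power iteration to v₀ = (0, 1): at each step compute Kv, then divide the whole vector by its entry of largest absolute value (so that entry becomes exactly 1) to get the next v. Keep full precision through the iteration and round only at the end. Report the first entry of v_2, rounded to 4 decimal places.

Kv0 = (5.00000, -2.00000); divide by 5.00000 → v1 = (1.00000, -0.40000)
Kv1 = (-7.00000, 5.80000); divide by -7.00000 → v2 = (1.00000, -0.82857)
Requested entry of v2: -35/-35 = 1.0000

1.0000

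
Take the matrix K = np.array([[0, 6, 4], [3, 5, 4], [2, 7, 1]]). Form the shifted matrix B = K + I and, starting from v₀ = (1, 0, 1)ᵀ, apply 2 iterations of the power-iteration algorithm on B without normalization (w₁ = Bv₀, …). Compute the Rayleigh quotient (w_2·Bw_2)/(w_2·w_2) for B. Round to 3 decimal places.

B = K + I has rows (1, 6, 4); (3, 6, 4); (2, 7, 2)
w1 = Bv₀ = (1·1 + 6·0 + 4·1; 3·1 + 6·0 + 4·1; 2·1 + 7·0 + 2·1) = (5, 7, 4)
w2 = Bw1 = (1·5 + 6·7 + 4·4; 3·5 + 6·7 + 4·4; 2·5 + 7·7 + 2·4) = (63, 73, 67)
Bw2 = (769, 895, 771)
w2·Bw2 = 165439; w2·w2 = 13787; μ ≈ 165439/13787 = 12.000

μ ≈ 12.000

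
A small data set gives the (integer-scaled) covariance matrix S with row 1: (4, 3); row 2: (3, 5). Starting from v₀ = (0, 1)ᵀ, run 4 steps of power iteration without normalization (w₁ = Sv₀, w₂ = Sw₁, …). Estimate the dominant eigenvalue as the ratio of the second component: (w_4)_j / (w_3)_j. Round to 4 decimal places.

λ ≈ 7.5100

w1 = Sv₀ = (4·0 + 3·1; 3·0 + 5·1) = (3, 5)
w2 = Sw1 = (4·3 + 3·5; 3·3 + 5·5) = (27, 34)
w3 = Sw2 = (210, 251)
w4 = Sw3 = (1593, 1885)
Ratio at component: 1885 / 251 = 7.5100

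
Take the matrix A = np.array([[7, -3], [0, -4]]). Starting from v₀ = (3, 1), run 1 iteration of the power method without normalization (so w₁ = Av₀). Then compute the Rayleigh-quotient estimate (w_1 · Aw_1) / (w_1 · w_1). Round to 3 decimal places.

7.118

w1 = Av₀ = (7·3 + (-3)·1; 0·3 + (-4)·1) = (18, -4)
Aw1 = (138, 16)
w1·Aw1 = 18·138 + (-4)·16 = 2420; w1·w1 = 18·18 + (-4)·(-4) = 340
λ ≈ 2420/340 = 7.118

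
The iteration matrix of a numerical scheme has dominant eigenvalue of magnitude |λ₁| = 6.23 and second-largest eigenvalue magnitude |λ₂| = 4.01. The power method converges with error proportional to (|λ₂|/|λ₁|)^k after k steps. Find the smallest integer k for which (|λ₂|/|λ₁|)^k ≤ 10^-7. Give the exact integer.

37

|λ₂/λ₁| = 4.01/6.23 = 0.64366
Need k ≥ ln(10^-7) / ln(0.64366) = -16.1181 / -0.4406 ≈ 36.583
Smallest integer k satisfying the bound: 37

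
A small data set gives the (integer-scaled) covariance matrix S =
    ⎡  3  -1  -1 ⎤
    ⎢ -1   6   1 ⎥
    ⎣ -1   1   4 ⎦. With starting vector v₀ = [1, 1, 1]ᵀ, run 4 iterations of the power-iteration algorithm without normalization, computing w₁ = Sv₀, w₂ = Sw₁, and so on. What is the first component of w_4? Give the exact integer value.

-635

w1 = Sv₀ = (1, 6, 4)
w2 = Sw1 = (-7, 39, 21)
w3 = Sw2 = (-81, 262, 130)
w4 = Sw3 = (-635, 1783, 863)
The requested component of w4 is -635.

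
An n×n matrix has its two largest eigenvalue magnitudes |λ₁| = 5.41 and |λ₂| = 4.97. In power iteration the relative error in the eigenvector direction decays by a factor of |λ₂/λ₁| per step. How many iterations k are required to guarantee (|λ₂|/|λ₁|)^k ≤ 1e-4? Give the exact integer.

109

|λ₂/λ₁| = 4.97/5.41 = 0.91867
Need k ≥ ln(1e-4) / ln(0.91867) = -9.2103 / -0.0848 ≈ 108.575
Smallest integer k satisfying the bound: 109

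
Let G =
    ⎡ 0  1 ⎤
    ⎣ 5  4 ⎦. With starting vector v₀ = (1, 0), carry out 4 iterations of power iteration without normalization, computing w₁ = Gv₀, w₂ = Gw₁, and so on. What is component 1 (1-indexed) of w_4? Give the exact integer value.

w1 = Gv₀ = (0, 5)
w2 = Gw1 = (5, 20)
w3 = Gw2 = (20, 105)
w4 = Gw3 = (105, 520)
The requested component of w4 is 105.

105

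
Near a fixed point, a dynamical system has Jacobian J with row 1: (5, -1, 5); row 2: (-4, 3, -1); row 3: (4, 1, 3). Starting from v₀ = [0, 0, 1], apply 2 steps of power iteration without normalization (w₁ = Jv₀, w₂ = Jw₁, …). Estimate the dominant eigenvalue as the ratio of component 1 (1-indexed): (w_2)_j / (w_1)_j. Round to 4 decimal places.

w1 = Jv₀ = (5·0 + (-1)·0 + 5·1; (-4)·0 + 3·0 + (-1)·1; 4·0 + 1·0 + 3·1) = (5, -1, 3)
w2 = Jw1 = (5·5 + (-1)·(-1) + 5·3; (-4)·5 + 3·(-1) + (-1)·3; 4·5 + 1·(-1) + 3·3) = (41, -26, 28)
Ratio at component: 41 / 5 = 8.2000

λ ≈ 8.2000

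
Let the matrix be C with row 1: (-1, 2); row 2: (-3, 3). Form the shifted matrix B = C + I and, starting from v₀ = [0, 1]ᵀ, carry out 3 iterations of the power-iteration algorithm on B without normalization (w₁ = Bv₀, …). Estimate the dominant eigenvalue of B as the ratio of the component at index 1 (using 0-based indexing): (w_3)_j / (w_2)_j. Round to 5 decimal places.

B = C + I has rows (0, 2); (-3, 4)
w1 = Bv₀ = (2, 4)
w2 = Bw1 = (8, 10)
w3 = Bw2 = (20, 16)
Ratio: 16/10 = 1.60000

1.60000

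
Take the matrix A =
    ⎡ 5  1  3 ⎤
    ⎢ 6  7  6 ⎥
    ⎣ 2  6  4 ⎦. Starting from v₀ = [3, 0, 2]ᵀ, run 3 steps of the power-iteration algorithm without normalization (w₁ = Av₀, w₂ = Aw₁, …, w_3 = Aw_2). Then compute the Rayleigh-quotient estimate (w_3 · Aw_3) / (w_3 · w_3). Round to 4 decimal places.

13.4988

w1 = Av₀ = (5·3 + 1·0 + 3·2; 6·3 + 7·0 + 6·2; 2·3 + 6·0 + 4·2) = (21, 30, 14)
w2 = Aw1 = (5·21 + 1·30 + 3·14; 6·21 + 7·30 + 6·14; 2·21 + 6·30 + 4·14) = (177, 420, 278)
w3 = Aw2 = (2139, 5670, 3986)
Aw3 = (28323, 76440, 54242)
w3·Aw3 = 2139·28323 + 5670·76440 + 3986·54242 = 710206309; w3·w3 = 2139·2139 + 5670·5670 + 3986·3986 = 52612417
λ ≈ 710206309/52612417 = 13.4988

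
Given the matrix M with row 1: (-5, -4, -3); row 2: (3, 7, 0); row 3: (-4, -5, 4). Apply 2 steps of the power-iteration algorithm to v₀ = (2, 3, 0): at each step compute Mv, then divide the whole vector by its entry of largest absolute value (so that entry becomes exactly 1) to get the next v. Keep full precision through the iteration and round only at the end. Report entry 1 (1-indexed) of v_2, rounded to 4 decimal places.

-0.5108

Mv0 = (-22.00000, 27.00000, -23.00000); divide by 27.00000 → v1 = (-0.81481, 1.00000, -0.85185)
Mv1 = (2.62963, 4.55556, -5.14815); divide by -5.14815 → v2 = (-0.51079, -0.88489, 1.00000)
Requested entry of v2: 71/-139 = -0.5108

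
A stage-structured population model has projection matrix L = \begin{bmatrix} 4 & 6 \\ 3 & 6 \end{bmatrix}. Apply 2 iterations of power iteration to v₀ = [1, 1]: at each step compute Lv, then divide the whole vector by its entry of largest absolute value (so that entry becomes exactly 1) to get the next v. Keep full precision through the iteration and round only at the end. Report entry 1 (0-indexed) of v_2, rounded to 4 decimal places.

0.8936

Lv0 = (10.00000, 9.00000); divide by 10.00000 → v1 = (1.00000, 0.90000)
Lv1 = (9.40000, 8.40000); divide by 9.40000 → v2 = (1.00000, 0.89362)
Requested entry of v2: 84/94 = 0.8936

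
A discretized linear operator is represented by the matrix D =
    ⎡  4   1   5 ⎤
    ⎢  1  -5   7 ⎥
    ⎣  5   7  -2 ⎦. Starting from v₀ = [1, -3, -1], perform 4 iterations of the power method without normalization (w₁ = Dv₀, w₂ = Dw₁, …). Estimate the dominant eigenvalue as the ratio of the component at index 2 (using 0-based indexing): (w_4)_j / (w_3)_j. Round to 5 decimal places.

w1 = Dv₀ = (4·1 + 1·(-3) + 5·(-1); 1·1 + (-5)·(-3) + 7·(-1); 5·1 + 7·(-3) + (-2)·(-1)) = (-4, 9, -14)
w2 = Dw1 = (4·(-4) + 1·9 + 5·(-14); 1·(-4) + (-5)·9 + 7·(-14); 5·(-4) + 7·9 + (-2)·(-14)) = (-77, -147, 71)
w3 = Dw2 = (-100, 1155, -1556)
w4 = Dw3 = (-7025, -16767, 10697)
Ratio at component: 10697 / -1556 = -6.87468

λ ≈ -6.87468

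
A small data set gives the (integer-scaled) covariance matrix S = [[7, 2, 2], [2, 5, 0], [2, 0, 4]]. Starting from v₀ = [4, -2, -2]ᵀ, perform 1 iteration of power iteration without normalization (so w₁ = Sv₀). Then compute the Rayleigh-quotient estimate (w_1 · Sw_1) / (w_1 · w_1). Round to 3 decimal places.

w1 = Sv₀ = (7·4 + 2·(-2) + 2·(-2); 2·4 + 5·(-2) + 0·(-2); 2·4 + 0·(-2) + 4·(-2)) = (20, -2, 0)
Sw1 = (136, 30, 40)
w1·Sw1 = 20·136 + (-2)·30 + 0·40 = 2660; w1·w1 = 20·20 + (-2)·(-2) + 0·0 = 404
λ ≈ 2660/404 = 6.584

λ ≈ 6.584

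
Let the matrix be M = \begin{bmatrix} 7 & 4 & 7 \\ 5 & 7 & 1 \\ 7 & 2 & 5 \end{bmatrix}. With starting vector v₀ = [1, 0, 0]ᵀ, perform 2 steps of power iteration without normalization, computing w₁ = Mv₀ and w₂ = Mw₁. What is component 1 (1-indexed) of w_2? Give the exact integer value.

118

w1 = Mv₀ = (7·1 + 4·0 + 7·0; 5·1 + 7·0 + 1·0; 7·1 + 2·0 + 5·0) = (7, 5, 7)
w2 = Mw1 = (7·7 + 4·5 + 7·7; 5·7 + 7·5 + 1·7; 7·7 + 2·5 + 5·7) = (118, 77, 94)
The requested component of w2 is 118.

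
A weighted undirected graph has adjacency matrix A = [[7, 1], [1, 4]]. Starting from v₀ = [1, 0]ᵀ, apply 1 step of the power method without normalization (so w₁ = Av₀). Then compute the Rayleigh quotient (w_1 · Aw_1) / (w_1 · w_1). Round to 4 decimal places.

w1 = Av₀ = (7·1 + 1·0; 1·1 + 4·0) = (7, 1)
Aw1 = (50, 11)
w1·Aw1 = 7·50 + 1·11 = 361; w1·w1 = 7·7 + 1·1 = 50
λ ≈ 361/50 = 7.2200

λ ≈ 7.2200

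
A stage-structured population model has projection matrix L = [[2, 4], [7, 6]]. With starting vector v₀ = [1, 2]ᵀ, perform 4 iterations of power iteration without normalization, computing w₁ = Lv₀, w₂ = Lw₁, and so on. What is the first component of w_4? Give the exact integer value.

w1 = Lv₀ = (10, 19)
w2 = Lw1 = (96, 184)
w3 = Lw2 = (928, 1776)
w4 = Lw3 = (8960, 17152)
The requested component of w4 is 8960.

8960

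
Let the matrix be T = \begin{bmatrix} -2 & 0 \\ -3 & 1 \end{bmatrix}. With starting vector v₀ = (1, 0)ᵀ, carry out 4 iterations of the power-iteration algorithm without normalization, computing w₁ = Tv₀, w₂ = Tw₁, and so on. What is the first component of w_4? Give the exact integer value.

w1 = Tv₀ = (-2, -3)
w2 = Tw1 = (4, 3)
w3 = Tw2 = (-8, -9)
w4 = Tw3 = (16, 15)
The requested component of w4 is 16.

16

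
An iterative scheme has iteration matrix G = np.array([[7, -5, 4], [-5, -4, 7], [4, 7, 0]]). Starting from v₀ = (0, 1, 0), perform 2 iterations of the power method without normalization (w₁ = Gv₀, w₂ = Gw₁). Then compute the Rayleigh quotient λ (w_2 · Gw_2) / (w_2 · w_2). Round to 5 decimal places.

w1 = Gv₀ = (7·0 + (-5)·1 + 4·0; (-5)·0 + (-4)·1 + 7·0; 4·0 + 7·1 + 0·0) = (-5, -4, 7)
w2 = Gw1 = (7·(-5) + (-5)·(-4) + 4·7; (-5)·(-5) + (-4)·(-4) + 7·7; 4·(-5) + 7·(-4) + 0·7) = (13, 90, -48)
Gw2 = (-551, -761, 682)
w2·Gw2 = 13·(-551) + 90·(-761) + (-48)·682 = -108389; w2·w2 = 13·13 + 90·90 + (-48)·(-48) = 10573
λ ≈ -108389/10573 = -10.25149

λ ≈ -10.25149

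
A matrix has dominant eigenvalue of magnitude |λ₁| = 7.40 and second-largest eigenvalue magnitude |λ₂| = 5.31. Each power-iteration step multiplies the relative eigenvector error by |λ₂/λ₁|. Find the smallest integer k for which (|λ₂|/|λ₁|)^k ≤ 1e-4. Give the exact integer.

|λ₂/λ₁| = 5.31/7.40 = 0.71757
Need k ≥ ln(1e-4) / ln(0.71757) = -9.2103 / -0.3319 ≈ 27.751
Smallest integer k satisfying the bound: 28

28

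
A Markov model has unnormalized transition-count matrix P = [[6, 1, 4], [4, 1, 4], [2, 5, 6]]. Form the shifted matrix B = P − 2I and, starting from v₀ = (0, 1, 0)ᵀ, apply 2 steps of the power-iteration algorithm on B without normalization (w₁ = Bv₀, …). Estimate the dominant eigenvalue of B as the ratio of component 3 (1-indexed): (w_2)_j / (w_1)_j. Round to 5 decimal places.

B = P − 2I has rows (4, 1, 4); (4, -1, 4); (2, 5, 4)
w1 = Bv₀ = (4·0 + 1·1 + 4·0; 4·0 + (-1)·1 + 4·0; 2·0 + 5·1 + 4·0) = (1, -1, 5)
w2 = Bw1 = (4·1 + 1·(-1) + 4·5; 4·1 + (-1)·(-1) + 4·5; 2·1 + 5·(-1) + 4·5) = (23, 25, 17)
Ratio: 17/5 = 3.40000

μ ≈ 3.40000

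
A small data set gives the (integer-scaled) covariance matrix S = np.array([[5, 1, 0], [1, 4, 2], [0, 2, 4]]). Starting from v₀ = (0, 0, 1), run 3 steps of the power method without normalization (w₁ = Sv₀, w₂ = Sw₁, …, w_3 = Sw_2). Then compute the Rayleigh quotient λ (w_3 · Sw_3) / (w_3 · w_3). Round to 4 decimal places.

w1 = Sv₀ = (5·0 + 1·0 + 0·1; 1·0 + 4·0 + 2·1; 0·0 + 2·0 + 4·1) = (0, 2, 4)
w2 = Sw1 = (5·0 + 1·2 + 0·4; 1·0 + 4·2 + 2·4; 0·0 + 2·2 + 4·4) = (2, 16, 20)
w3 = Sw2 = (26, 106, 112)
Sw3 = (236, 674, 660)
w3·Sw3 = 26·236 + 106·674 + 112·660 = 151500; w3·w3 = 26·26 + 106·106 + 112·112 = 24456
λ ≈ 151500/24456 = 6.1948

λ ≈ 6.1948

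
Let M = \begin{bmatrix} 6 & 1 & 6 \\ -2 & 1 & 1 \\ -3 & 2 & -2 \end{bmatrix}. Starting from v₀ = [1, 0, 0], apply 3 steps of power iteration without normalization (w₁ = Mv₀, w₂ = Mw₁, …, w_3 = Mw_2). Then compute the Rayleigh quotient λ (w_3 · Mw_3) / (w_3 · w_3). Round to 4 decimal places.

w1 = Mv₀ = (6, -2, -3)
w2 = Mw1 = (16, -17, -16)
w3 = Mw2 = (-17, -65, -50)
Mw3 = (-467, -81, 21)
w3·Mw3 = (-17)·(-467) + (-65)·(-81) + (-50)·21 = 12154; w3·w3 = (-17)·(-17) + (-65)·(-65) + (-50)·(-50) = 7014
λ ≈ 12154/7014 = 1.7328

λ ≈ 1.7328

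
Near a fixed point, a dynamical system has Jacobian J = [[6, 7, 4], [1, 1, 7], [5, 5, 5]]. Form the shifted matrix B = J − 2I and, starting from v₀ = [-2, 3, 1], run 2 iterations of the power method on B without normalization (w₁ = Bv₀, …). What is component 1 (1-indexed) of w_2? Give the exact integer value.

114

B = J − 2I has rows (4, 7, 4); (1, -1, 7); (5, 5, 3)
w1 = Bv₀ = (17, 2, 8)
w2 = Bw1 = (114, 71, 119)
Requested component of w2: 114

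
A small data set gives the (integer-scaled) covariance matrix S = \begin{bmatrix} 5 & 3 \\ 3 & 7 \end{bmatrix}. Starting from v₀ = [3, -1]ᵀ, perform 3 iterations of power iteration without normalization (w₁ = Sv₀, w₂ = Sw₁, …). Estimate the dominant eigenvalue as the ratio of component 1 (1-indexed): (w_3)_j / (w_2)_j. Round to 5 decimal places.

w1 = Sv₀ = (12, 2)
w2 = Sw1 = (66, 50)
w3 = Sw2 = (480, 548)
Ratio at component: 480 / 66 = 7.27273

7.27273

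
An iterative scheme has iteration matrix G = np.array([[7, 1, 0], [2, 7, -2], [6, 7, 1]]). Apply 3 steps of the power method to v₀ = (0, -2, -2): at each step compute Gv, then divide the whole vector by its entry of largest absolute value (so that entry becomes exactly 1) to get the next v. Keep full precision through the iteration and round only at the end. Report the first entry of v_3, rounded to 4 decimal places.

0.3918

Gv0 = (-2.00000, -10.00000, -16.00000); divide by -16.00000 → v1 = (0.12500, 0.62500, 1.00000)
Gv1 = (1.50000, 2.62500, 6.12500); divide by 6.12500 → v2 = (0.24490, 0.42857, 1.00000)
Gv2 = (2.14286, 1.48980, 5.46939); divide by 5.46939 → v3 = (0.39179, 0.27239, 1.00000)
Requested entry of v3: -210/-536 = 0.3918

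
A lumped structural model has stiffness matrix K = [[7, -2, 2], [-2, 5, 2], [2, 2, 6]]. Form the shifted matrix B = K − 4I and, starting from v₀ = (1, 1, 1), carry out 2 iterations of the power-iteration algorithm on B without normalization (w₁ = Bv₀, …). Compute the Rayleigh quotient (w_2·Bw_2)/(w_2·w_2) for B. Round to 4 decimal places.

4.2963

B = K − 4I has rows (3, -2, 2); (-2, 1, 2); (2, 2, 2)
w1 = Bv₀ = (3·1 + (-2)·1 + 2·1; (-2)·1 + 1·1 + 2·1; 2·1 + 2·1 + 2·1) = (3, 1, 6)
w2 = Bw1 = (3·3 + (-2)·1 + 2·6; (-2)·3 + 1·1 + 2·6; 2·3 + 2·1 + 2·6) = (19, 7, 20)
Bw2 = (83, 9, 92)
w2·Bw2 = 3480; w2·w2 = 810; μ ≈ 3480/810 = 4.2963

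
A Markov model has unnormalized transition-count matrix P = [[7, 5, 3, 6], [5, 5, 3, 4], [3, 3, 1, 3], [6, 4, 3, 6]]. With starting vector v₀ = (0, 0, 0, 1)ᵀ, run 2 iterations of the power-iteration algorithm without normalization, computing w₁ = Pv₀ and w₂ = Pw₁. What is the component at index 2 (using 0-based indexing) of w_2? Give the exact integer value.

w1 = Pv₀ = (7·0 + 5·0 + 3·0 + 6·1; 5·0 + 5·0 + 3·0 + 4·1; 3·0 + 3·0 + 1·0 + 3·1; 6·0 + 4·0 + 3·0 + 6·1) = (6, 4, 3, 6)
w2 = Pw1 = (7·6 + 5·4 + 3·3 + 6·6; 5·6 + 5·4 + 3·3 + 4·6; 3·6 + 3·4 + 1·3 + 3·6; 6·6 + 4·4 + 3·3 + 6·6) = (107, 83, 51, 97)
The requested component of w2 is 51.

51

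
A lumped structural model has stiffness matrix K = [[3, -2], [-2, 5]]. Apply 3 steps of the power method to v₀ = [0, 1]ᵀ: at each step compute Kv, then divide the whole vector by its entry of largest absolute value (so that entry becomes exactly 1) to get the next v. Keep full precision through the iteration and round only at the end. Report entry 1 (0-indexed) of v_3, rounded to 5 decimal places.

1.00000

Kv0 = (-2.000000, 5.000000); divide by 5.000000 → v1 = (-0.400000, 1.000000)
Kv1 = (-3.200000, 5.800000); divide by 5.800000 → v2 = (-0.551724, 1.000000)
Kv2 = (-3.655172, 6.103448); divide by 6.103448 → v3 = (-0.598870, 1.000000)
Requested entry of v3: 177/177 = 1.00000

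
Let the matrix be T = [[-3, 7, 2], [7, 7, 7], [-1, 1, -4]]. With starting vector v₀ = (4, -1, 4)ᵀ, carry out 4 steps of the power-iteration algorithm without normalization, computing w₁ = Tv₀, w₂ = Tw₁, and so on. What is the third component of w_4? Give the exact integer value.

w1 = Tv₀ = ((-3)·4 + 7·(-1) + 2·4; 7·4 + 7·(-1) + 7·4; (-1)·4 + 1·(-1) + (-4)·4) = (-11, 49, -21)
w2 = Tw1 = ((-3)·(-11) + 7·49 + 2·(-21); 7·(-11) + 7·49 + 7·(-21); (-1)·(-11) + 1·49 + (-4)·(-21)) = (334, 119, 144)
w3 = Tw2 = (119, 4179, -791)
w4 = Tw3 = (27314, 24549, 7224)
The requested component of w4 is 7224.

7224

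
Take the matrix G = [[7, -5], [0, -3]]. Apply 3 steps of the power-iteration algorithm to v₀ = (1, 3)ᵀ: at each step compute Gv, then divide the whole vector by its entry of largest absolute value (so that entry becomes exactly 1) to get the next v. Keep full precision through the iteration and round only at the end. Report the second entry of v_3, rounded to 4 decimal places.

Gv0 = (-8.00000, -9.00000); divide by -9.00000 → v1 = (0.88889, 1.00000)
Gv1 = (1.22222, -3.00000); divide by -3.00000 → v2 = (-0.40741, 1.00000)
Gv2 = (-7.85185, -3.00000); divide by -7.85185 → v3 = (1.00000, 0.38208)
Requested entry of v3: -81/-212 = 0.3821

0.3821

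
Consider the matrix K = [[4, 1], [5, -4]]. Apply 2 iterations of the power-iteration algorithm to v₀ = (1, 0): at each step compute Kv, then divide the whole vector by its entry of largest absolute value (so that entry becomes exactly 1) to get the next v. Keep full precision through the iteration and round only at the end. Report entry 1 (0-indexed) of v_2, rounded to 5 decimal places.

0.00000

Kv0 = (4.000000, 5.000000); divide by 5.000000 → v1 = (0.800000, 1.000000)
Kv1 = (4.200000, 0.000000); divide by 4.200000 → v2 = (1.000000, 0.000000)
Requested entry of v2: 0/21 = 0.00000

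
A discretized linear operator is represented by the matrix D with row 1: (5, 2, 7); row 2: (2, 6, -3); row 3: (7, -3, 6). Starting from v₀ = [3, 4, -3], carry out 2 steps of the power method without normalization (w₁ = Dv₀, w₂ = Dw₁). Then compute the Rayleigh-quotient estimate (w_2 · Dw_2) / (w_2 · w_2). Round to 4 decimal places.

w1 = Dv₀ = (2, 39, -9)
w2 = Dw1 = (25, 265, -157)
Dw2 = (-444, 2111, -1562)
w2·Dw2 = 25·(-444) + 265·2111 + (-157)·(-1562) = 793549; w2·w2 = 25·25 + 265·265 + (-157)·(-157) = 95499
λ ≈ 793549/95499 = 8.3095

8.3095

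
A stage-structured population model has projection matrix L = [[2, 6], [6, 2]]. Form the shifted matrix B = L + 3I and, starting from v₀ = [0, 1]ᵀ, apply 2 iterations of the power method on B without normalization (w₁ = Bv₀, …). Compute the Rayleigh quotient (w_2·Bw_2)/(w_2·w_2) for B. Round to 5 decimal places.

B = L + 3I has rows (5, 6); (6, 5)
w1 = Bv₀ = (5·0 + 6·1; 6·0 + 5·1) = (6, 5)
w2 = Bw1 = (5·6 + 6·5; 6·6 + 5·5) = (60, 61)
Bw2 = (666, 665)
w2·Bw2 = 80525; w2·w2 = 7321; μ ≈ 80525/7321 = 10.99918

μ ≈ 10.99918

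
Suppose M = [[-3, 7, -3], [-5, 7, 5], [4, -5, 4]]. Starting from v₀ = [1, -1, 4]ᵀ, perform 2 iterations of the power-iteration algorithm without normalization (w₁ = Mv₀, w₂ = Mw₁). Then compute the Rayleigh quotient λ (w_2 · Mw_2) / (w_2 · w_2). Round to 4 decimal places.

w1 = Mv₀ = (-22, 8, 25)
w2 = Mw1 = (47, 291, -28)
Mw2 = (1980, 1662, -1379)
w2·Mw2 = 47·1980 + 291·1662 + (-28)·(-1379) = 615314; w2·w2 = 47·47 + 291·291 + (-28)·(-28) = 87674
λ ≈ 615314/87674 = 7.0182

λ ≈ 7.0182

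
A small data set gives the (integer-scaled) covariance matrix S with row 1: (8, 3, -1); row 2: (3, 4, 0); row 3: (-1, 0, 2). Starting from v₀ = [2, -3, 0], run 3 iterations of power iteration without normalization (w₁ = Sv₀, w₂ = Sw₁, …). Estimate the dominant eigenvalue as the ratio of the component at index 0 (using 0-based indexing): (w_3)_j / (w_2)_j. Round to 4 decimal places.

λ ≈ 8.0500

w1 = Sv₀ = (8·2 + 3·(-3) + (-1)·0; 3·2 + 4·(-3) + 0·0; (-1)·2 + 0·(-3) + 2·0) = (7, -6, -2)
w2 = Sw1 = (8·7 + 3·(-6) + (-1)·(-2); 3·7 + 4·(-6) + 0·(-2); (-1)·7 + 0·(-6) + 2·(-2)) = (40, -3, -11)
w3 = Sw2 = (322, 108, -62)
Ratio at component: 322 / 40 = 8.0500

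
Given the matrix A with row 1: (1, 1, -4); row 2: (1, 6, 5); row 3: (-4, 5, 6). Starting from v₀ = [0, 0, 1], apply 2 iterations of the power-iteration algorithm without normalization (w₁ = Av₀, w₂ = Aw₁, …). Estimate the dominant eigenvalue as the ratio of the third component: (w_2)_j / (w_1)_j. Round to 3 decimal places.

w1 = Av₀ = (-4, 5, 6)
w2 = Aw1 = (-23, 56, 77)
Ratio at component: 77 / 6 = 12.833

12.833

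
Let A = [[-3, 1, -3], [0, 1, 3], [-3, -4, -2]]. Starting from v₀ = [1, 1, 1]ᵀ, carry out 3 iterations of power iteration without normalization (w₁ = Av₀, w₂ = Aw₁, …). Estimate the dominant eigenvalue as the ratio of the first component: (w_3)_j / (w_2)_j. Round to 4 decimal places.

w1 = Av₀ = ((-3)·1 + 1·1 + (-3)·1; 0·1 + 1·1 + 3·1; (-3)·1 + (-4)·1 + (-2)·1) = (-5, 4, -9)
w2 = Aw1 = ((-3)·(-5) + 1·4 + (-3)·(-9); 0·(-5) + 1·4 + 3·(-9); (-3)·(-5) + (-4)·4 + (-2)·(-9)) = (46, -23, 17)
w3 = Aw2 = (-212, 28, -80)
Ratio at component: -212 / 46 = -4.6087

-4.6087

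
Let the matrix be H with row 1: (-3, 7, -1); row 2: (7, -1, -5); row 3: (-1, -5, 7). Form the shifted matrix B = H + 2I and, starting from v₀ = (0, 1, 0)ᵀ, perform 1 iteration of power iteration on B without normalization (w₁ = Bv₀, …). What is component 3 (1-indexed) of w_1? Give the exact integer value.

-5

B = H + 2I has rows (-1, 7, -1); (7, 1, -5); (-1, -5, 9)
w1 = Bv₀ = ((-1)·0 + 7·1 + (-1)·0; 7·0 + 1·1 + (-5)·0; (-1)·0 + (-5)·1 + 9·0) = (7, 1, -5)
Requested component of w1: -5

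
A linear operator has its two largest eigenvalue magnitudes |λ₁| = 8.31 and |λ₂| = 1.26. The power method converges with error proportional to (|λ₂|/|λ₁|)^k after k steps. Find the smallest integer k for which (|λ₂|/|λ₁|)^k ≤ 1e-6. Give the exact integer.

|λ₂/λ₁| = 1.26/8.31 = 0.15162
Need k ≥ ln(1e-6) / ln(0.15162) = -13.8155 / -1.8863 ≈ 7.324
Smallest integer k satisfying the bound: 8

8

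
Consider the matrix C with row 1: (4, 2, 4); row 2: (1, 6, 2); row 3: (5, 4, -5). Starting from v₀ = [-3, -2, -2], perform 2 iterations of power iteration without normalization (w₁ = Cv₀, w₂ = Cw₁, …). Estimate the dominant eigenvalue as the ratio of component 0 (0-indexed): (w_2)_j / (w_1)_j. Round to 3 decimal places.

w1 = Cv₀ = (4·(-3) + 2·(-2) + 4·(-2); 1·(-3) + 6·(-2) + 2·(-2); 5·(-3) + 4·(-2) + (-5)·(-2)) = (-24, -19, -13)
w2 = Cw1 = (4·(-24) + 2·(-19) + 4·(-13); 1·(-24) + 6·(-19) + 2·(-13); 5·(-24) + 4·(-19) + (-5)·(-13)) = (-186, -164, -131)
Ratio at component: -186 / -24 = 7.750

7.750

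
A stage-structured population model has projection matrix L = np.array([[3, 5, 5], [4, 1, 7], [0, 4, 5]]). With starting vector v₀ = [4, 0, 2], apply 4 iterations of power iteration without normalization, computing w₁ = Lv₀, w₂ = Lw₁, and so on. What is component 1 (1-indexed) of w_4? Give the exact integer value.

27984

w1 = Lv₀ = (3·4 + 5·0 + 5·2; 4·4 + 1·0 + 7·2; 0·4 + 4·0 + 5·2) = (22, 30, 10)
w2 = Lw1 = (3·22 + 5·30 + 5·10; 4·22 + 1·30 + 7·10; 0·22 + 4·30 + 5·10) = (266, 188, 170)
w3 = Lw2 = (2588, 2442, 1602)
w4 = Lw3 = (27984, 24008, 17778)
The requested component of w4 is 27984.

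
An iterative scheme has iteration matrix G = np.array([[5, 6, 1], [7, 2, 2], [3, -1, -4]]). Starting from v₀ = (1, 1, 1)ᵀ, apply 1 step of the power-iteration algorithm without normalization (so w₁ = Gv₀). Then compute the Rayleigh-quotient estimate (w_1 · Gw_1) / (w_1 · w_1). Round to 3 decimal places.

9.457

w1 = Gv₀ = (5·1 + 6·1 + 1·1; 7·1 + 2·1 + 2·1; 3·1 + (-1)·1 + (-4)·1) = (12, 11, -2)
Gw1 = (124, 102, 33)
w1·Gw1 = 12·124 + 11·102 + (-2)·33 = 2544; w1·w1 = 12·12 + 11·11 + (-2)·(-2) = 269
λ ≈ 2544/269 = 9.457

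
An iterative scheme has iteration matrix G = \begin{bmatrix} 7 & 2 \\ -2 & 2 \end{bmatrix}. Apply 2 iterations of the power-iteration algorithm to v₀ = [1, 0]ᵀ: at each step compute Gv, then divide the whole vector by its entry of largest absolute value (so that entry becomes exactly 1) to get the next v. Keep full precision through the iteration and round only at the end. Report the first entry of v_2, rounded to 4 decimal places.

1.0000

Gv0 = (7.00000, -2.00000); divide by 7.00000 → v1 = (1.00000, -0.28571)
Gv1 = (6.42857, -2.57143); divide by 6.42857 → v2 = (1.00000, -0.40000)
Requested entry of v2: 45/45 = 1.0000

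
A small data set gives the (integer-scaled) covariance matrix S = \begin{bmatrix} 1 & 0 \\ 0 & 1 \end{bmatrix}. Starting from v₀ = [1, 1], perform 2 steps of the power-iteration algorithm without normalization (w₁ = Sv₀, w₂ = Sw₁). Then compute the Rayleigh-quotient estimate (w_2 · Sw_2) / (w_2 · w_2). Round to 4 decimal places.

w1 = Sv₀ = (1·1 + 0·1; 0·1 + 1·1) = (1, 1)
w2 = Sw1 = (1·1 + 0·1; 0·1 + 1·1) = (1, 1)
Sw2 = (1, 1)
w2·Sw2 = 1·1 + 1·1 = 2; w2·w2 = 1·1 + 1·1 = 2
λ ≈ 2/2 = 1.0000

1.0000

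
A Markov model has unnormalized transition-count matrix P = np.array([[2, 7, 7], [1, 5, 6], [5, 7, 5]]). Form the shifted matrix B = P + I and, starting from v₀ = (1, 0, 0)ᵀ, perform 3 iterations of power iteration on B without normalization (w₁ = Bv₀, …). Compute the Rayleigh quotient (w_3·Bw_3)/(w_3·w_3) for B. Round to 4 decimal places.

B = P + I has rows (3, 7, 7); (1, 6, 6); (5, 7, 6)
w1 = Bv₀ = (3·1 + 7·0 + 7·0; 1·1 + 6·0 + 6·0; 5·1 + 7·0 + 6·0) = (3, 1, 5)
w2 = Bw1 = (3·3 + 7·1 + 7·5; 1·3 + 6·1 + 6·5; 5·3 + 7·1 + 6·5) = (51, 39, 52)
w3 = Bw2 = (790, 597, 840)
Bw3 = (12429, 9412, 13169)
w3·Bw3 = 26499834; w3·w3 = 1686109; μ ≈ 26499834/1686109 = 15.7166

15.7166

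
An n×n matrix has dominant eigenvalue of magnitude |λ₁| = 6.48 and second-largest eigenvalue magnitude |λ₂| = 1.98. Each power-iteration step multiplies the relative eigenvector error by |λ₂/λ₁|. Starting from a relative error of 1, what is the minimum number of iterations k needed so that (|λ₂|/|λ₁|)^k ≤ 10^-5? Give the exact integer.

10

|λ₂/λ₁| = 1.98/6.48 = 0.30556
Need k ≥ ln(10^-5) / ln(0.30556) = -11.5129 / -1.1856 ≈ 9.710
Smallest integer k satisfying the bound: 10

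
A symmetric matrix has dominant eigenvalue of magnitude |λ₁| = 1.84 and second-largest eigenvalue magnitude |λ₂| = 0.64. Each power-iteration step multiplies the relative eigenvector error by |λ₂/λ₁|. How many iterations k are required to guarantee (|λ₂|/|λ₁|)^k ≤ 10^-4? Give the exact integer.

|λ₂/λ₁| = 0.64/1.84 = 0.34783
Need k ≥ ln(10^-4) / ln(0.34783) = -9.2103 / -1.0561 ≈ 8.721
Smallest integer k satisfying the bound: 9

9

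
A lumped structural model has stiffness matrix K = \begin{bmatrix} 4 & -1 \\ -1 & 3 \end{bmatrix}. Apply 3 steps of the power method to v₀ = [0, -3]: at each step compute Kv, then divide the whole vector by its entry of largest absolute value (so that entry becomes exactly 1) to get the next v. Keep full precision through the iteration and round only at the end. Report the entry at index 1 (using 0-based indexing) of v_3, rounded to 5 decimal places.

Kv0 = (3.000000, -9.000000); divide by -9.000000 → v1 = (-0.333333, 1.000000)
Kv1 = (-2.333333, 3.333333); divide by 3.333333 → v2 = (-0.700000, 1.000000)
Kv2 = (-3.800000, 3.700000); divide by -3.800000 → v3 = (1.000000, -0.973684)
Requested entry of v3: -111/114 = -0.97368

-0.97368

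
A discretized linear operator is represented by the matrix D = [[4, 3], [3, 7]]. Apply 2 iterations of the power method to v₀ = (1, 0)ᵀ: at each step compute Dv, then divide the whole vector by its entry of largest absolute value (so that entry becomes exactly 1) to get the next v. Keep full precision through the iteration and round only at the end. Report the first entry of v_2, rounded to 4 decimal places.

Dv0 = (4.00000, 3.00000); divide by 4.00000 → v1 = (1.00000, 0.75000)
Dv1 = (6.25000, 8.25000); divide by 8.25000 → v2 = (0.75758, 1.00000)
Requested entry of v2: 25/33 = 0.7576

0.7576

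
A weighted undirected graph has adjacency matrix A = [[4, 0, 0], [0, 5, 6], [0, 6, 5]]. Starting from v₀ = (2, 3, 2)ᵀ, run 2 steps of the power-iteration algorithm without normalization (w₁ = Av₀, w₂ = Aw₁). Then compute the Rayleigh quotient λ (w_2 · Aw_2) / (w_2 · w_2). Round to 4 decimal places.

10.9610

w1 = Av₀ = (4·2 + 0·3 + 0·2; 0·2 + 5·3 + 6·2; 0·2 + 6·3 + 5·2) = (8, 27, 28)
w2 = Aw1 = (4·8 + 0·27 + 0·28; 0·8 + 5·27 + 6·28; 0·8 + 6·27 + 5·28) = (32, 303, 302)
Aw2 = (128, 3327, 3328)
w2·Aw2 = 32·128 + 303·3327 + 302·3328 = 2017233; w2·w2 = 32·32 + 303·303 + 302·302 = 184037
λ ≈ 2017233/184037 = 10.9610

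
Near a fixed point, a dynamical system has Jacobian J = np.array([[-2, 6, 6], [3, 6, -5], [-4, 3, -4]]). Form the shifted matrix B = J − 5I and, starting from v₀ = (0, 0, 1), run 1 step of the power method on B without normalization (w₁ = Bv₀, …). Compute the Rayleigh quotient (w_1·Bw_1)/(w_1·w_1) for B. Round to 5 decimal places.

μ ≈ -10.02817

B = J − 5I has rows (-7, 6, 6); (3, 1, -5); (-4, 3, -9)
w1 = Bv₀ = (6, -5, -9)
Bw1 = (-126, 58, 42)
w1·Bw1 = -1424; w1·w1 = 142; μ ≈ -1424/142 = -10.02817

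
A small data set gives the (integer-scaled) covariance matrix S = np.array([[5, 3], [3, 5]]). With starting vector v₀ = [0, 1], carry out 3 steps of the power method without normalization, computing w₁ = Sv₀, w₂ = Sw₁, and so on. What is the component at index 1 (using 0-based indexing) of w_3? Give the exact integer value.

260

w1 = Sv₀ = (3, 5)
w2 = Sw1 = (30, 34)
w3 = Sw2 = (252, 260)
The requested component of w3 is 260.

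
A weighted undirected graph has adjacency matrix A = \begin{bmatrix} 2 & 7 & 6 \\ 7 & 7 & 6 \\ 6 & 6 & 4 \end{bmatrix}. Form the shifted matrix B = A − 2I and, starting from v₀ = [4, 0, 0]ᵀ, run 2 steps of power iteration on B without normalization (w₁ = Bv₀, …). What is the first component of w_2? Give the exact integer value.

340

B = A − 2I has rows (0, 7, 6); (7, 5, 6); (6, 6, 2)
w1 = Bv₀ = (0·4 + 7·0 + 6·0; 7·4 + 5·0 + 6·0; 6·4 + 6·0 + 2·0) = (0, 28, 24)
w2 = Bw1 = (0·0 + 7·28 + 6·24; 7·0 + 5·28 + 6·24; 6·0 + 6·28 + 2·24) = (340, 284, 216)
Requested component of w2: 340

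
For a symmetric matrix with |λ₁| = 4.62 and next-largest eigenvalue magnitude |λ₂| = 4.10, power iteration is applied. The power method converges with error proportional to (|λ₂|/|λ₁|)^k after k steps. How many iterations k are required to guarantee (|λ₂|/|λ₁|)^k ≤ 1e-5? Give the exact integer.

|λ₂/λ₁| = 4.10/4.62 = 0.88745
Need k ≥ ln(1e-5) / ln(0.88745) = -11.5129 / -0.1194 ≈ 96.417
Smallest integer k satisfying the bound: 97

97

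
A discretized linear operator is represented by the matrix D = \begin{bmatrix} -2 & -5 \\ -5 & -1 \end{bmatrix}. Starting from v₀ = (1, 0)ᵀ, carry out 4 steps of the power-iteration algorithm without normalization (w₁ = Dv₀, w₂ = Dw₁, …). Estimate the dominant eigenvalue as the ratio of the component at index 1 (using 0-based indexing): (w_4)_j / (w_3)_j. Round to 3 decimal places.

λ ≈ -5.156

w1 = Dv₀ = (-2, -5)
w2 = Dw1 = (29, 15)
w3 = Dw2 = (-133, -160)
w4 = Dw3 = (1066, 825)
Ratio at component: 825 / -160 = -5.156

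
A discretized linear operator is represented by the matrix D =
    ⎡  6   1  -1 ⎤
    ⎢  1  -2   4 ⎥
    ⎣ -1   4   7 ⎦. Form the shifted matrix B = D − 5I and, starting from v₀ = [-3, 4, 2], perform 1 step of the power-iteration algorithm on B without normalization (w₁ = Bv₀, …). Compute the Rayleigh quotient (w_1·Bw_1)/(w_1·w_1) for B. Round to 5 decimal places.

B = D − 5I has rows (1, 1, -1); (1, -7, 4); (-1, 4, 2)
w1 = Bv₀ = (1·(-3) + 1·4 + (-1)·2; 1·(-3) + (-7)·4 + 4·2; (-1)·(-3) + 4·4 + 2·2) = (-1, -23, 23)
Bw1 = (-47, 252, -45)
w1·Bw1 = -6784; w1·w1 = 1059; μ ≈ -6784/1059 = -6.40604

-6.40604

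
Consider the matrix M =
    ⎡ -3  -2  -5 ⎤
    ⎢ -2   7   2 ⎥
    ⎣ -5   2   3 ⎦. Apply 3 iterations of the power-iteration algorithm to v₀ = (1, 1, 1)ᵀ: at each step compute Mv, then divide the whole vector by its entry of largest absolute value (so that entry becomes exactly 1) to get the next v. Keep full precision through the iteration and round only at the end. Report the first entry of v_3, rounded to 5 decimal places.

-0.87392

Mv0 = (-10.000000, 7.000000, 0.000000); divide by -10.000000 → v1 = (1.000000, -0.700000, 0.000000)
Mv1 = (-1.600000, -6.900000, -6.400000); divide by -6.900000 → v2 = (0.231884, 1.000000, 0.927536)
Mv2 = (-7.333333, 8.391304, 3.623188); divide by 8.391304 → v3 = (-0.873921, 1.000000, 0.431779)
Requested entry of v3: -506/579 = -0.87392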